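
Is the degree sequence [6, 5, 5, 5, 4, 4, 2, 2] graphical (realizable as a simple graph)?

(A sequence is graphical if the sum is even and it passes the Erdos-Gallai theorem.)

Sum of degrees = 33. Sum is odd, so the sequence is NOT graphical.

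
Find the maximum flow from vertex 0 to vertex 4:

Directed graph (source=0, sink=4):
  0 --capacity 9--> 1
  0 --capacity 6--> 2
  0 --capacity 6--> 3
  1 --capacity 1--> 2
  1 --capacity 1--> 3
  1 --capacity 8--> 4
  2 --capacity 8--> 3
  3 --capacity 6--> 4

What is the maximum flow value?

Computing max flow:
  Flow on (0->1): 8/9
  Flow on (0->3): 6/6
  Flow on (1->4): 8/8
  Flow on (3->4): 6/6
Maximum flow = 14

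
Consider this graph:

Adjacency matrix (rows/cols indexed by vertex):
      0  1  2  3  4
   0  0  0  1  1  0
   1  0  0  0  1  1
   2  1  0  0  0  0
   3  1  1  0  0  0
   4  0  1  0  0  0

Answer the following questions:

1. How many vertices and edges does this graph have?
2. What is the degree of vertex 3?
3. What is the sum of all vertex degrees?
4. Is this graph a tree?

Count: 5 vertices, 4 edges.
Vertex 3 has neighbors [0, 1], degree = 2.
Handshaking lemma: 2 * 4 = 8.
A graph is a tree iff it is connected and has exactly n-1 edges. This graph is connected (all 5 vertices in one component) and has 5-1 = 4 edges. It is a tree.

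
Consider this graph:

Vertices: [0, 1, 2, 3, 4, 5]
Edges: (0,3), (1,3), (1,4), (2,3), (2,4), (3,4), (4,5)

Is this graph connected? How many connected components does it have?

Checking connectivity: the graph has 1 connected component(s).
All vertices are reachable from each other. The graph IS connected.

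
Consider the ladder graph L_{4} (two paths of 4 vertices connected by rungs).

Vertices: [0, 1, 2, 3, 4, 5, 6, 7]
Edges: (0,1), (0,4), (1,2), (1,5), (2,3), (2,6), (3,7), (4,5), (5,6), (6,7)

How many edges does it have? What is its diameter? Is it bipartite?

Ladder graph L_{4}: 4 rungs + 2 * (4-1) path edges = 4 + 6 = 10 edges.
Diameter = 4.
Ladder graphs are bipartite (alternating coloring along each path).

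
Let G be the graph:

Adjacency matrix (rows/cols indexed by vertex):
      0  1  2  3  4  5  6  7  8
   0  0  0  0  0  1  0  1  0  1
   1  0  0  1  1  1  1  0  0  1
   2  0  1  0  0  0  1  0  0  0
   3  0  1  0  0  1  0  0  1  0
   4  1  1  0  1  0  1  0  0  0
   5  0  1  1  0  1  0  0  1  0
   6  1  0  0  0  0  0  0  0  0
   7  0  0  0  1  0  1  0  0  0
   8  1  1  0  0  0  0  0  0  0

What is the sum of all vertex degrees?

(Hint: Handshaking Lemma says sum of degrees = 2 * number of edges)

Count edges: 13 edges.
By Handshaking Lemma: sum of degrees = 2 * 13 = 26.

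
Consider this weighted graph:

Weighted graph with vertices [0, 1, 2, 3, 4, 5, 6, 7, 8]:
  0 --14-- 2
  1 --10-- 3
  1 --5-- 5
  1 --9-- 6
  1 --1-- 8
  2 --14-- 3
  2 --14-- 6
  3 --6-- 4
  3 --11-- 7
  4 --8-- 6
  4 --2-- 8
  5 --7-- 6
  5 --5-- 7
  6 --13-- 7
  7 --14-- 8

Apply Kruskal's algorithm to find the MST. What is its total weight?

Applying Kruskal's algorithm (sort edges by weight, add if no cycle):
  Add (1,8) w=1
  Add (4,8) w=2
  Add (1,5) w=5
  Add (5,7) w=5
  Add (3,4) w=6
  Add (5,6) w=7
  Skip (4,6) w=8 (creates cycle)
  Skip (1,6) w=9 (creates cycle)
  Skip (1,3) w=10 (creates cycle)
  Skip (3,7) w=11 (creates cycle)
  Skip (6,7) w=13 (creates cycle)
  Add (0,2) w=14
  Add (2,6) w=14
  Skip (2,3) w=14 (creates cycle)
  Skip (7,8) w=14 (creates cycle)
MST weight = 54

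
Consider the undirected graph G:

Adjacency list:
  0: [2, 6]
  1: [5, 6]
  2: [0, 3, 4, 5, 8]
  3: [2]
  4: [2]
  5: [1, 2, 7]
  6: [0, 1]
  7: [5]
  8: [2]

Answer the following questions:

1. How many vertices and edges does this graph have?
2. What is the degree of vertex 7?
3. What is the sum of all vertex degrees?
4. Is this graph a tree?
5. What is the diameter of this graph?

Count: 9 vertices, 9 edges.
Vertex 7 has neighbors [5], degree = 1.
Handshaking lemma: 2 * 9 = 18.
A tree on 9 vertices has 8 edges. This graph has 9 edges (1 extra). Not a tree.
Diameter (longest shortest path) = 3.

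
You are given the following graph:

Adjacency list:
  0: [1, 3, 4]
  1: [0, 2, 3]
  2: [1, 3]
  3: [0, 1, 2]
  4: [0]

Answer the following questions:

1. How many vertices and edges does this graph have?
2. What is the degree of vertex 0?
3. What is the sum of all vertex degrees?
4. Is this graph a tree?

Count: 5 vertices, 6 edges.
Vertex 0 has neighbors [1, 3, 4], degree = 3.
Handshaking lemma: 2 * 6 = 12.
A tree on 5 vertices has 4 edges. This graph has 6 edges (2 extra). Not a tree.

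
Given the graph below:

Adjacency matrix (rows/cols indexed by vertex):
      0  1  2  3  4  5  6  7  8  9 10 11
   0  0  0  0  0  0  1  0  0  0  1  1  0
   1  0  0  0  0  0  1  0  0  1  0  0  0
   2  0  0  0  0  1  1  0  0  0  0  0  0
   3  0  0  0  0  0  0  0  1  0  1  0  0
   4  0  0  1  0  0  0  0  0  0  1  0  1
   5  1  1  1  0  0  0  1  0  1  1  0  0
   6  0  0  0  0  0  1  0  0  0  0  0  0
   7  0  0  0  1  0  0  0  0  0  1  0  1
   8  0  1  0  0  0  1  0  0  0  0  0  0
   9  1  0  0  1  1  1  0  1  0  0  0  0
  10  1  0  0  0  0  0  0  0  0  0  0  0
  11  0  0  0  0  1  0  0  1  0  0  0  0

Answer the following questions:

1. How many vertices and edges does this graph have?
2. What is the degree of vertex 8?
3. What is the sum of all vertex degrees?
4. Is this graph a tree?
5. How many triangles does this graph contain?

Count: 12 vertices, 16 edges.
Vertex 8 has neighbors [1, 5], degree = 2.
Handshaking lemma: 2 * 16 = 32.
A tree on 12 vertices has 11 edges. This graph has 16 edges (5 extra). Not a tree.
Number of triangles = 3.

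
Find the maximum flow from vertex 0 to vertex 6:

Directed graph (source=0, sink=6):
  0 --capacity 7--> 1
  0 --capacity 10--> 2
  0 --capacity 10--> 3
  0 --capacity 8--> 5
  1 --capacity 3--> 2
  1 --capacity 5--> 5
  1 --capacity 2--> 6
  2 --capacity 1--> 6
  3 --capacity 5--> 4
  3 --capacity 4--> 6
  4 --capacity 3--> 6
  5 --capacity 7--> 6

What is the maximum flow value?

Computing max flow:
  Flow on (0->1): 2/7
  Flow on (0->2): 1/10
  Flow on (0->3): 7/10
  Flow on (0->5): 7/8
  Flow on (1->6): 2/2
  Flow on (2->6): 1/1
  Flow on (3->4): 3/5
  Flow on (3->6): 4/4
  Flow on (4->6): 3/3
  Flow on (5->6): 7/7
Maximum flow = 17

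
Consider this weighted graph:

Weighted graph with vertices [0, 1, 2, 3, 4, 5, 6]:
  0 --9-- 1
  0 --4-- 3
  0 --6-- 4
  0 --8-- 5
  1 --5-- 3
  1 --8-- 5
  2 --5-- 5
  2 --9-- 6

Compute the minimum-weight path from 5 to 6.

Using Dijkstra's algorithm from vertex 5:
Shortest path: 5 -> 2 -> 6
Total weight: 5 + 9 = 14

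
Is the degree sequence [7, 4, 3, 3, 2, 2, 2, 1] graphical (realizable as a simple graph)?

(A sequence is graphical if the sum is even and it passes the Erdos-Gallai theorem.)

Sum of degrees = 24. Sum is even and passes Erdos-Gallai. The sequence IS graphical.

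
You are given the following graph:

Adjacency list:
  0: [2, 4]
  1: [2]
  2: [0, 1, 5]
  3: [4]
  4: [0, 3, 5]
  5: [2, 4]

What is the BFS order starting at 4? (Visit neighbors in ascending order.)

BFS from vertex 4 (neighbors processed in ascending order):
Visit order: 4, 0, 3, 5, 2, 1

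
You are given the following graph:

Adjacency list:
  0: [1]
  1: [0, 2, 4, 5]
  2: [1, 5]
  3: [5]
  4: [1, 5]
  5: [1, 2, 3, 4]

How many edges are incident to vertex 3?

Vertex 3 has neighbors [5], so deg(3) = 1.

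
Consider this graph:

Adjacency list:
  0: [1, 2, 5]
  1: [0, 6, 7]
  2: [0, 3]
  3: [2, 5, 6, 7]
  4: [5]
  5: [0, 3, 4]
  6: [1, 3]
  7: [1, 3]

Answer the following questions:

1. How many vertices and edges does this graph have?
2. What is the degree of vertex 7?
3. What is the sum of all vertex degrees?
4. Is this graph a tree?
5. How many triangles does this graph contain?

Count: 8 vertices, 10 edges.
Vertex 7 has neighbors [1, 3], degree = 2.
Handshaking lemma: 2 * 10 = 20.
A tree on 8 vertices has 7 edges. This graph has 10 edges (3 extra). Not a tree.
Number of triangles = 0.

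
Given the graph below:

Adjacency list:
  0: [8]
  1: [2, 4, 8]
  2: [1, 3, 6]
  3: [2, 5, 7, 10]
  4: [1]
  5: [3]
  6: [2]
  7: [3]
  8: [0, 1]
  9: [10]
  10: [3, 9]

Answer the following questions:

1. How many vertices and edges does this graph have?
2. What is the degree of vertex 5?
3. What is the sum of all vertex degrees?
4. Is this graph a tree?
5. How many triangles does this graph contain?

Count: 11 vertices, 10 edges.
Vertex 5 has neighbors [3], degree = 1.
Handshaking lemma: 2 * 10 = 20.
A graph is a tree iff it is connected and has exactly n-1 edges. This graph is connected (all 11 vertices in one component) and has 11-1 = 10 edges. It is a tree.
Number of triangles = 0.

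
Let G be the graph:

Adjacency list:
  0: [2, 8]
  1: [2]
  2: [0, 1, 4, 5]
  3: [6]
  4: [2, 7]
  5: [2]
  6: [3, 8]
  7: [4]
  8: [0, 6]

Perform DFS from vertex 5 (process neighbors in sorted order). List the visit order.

DFS from vertex 5 (neighbors processed in ascending order):
Visit order: 5, 2, 0, 8, 6, 3, 1, 4, 7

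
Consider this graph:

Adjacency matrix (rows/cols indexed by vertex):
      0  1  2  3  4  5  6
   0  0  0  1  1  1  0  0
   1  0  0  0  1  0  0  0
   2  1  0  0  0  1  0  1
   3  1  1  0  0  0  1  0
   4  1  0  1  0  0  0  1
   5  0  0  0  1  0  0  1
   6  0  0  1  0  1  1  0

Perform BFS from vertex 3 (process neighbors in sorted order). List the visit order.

BFS from vertex 3 (neighbors processed in ascending order):
Visit order: 3, 0, 1, 5, 2, 4, 6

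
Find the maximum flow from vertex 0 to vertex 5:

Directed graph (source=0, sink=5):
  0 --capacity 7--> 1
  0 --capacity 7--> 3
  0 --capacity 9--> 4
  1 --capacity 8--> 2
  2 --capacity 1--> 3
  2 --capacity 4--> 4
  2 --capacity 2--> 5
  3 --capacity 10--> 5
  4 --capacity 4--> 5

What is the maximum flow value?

Computing max flow:
  Flow on (0->1): 3/7
  Flow on (0->3): 7/7
  Flow on (0->4): 4/9
  Flow on (1->2): 3/8
  Flow on (2->3): 1/1
  Flow on (2->5): 2/2
  Flow on (3->5): 8/10
  Flow on (4->5): 4/4
Maximum flow = 14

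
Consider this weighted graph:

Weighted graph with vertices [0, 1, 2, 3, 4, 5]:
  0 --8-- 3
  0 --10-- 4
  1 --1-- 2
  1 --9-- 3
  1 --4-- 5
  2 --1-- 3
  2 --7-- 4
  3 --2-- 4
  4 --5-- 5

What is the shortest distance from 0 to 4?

Using Dijkstra's algorithm from vertex 0:
Shortest path: 0 -> 4
Total weight: 10 = 10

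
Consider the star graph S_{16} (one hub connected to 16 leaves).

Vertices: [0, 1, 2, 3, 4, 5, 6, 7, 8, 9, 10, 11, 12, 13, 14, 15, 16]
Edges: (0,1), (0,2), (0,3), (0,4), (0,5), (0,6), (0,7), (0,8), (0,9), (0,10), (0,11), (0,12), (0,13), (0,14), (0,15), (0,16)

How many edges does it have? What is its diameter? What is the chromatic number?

Star graph S_{16}: the hub connects to all 16 leaves.
Edges = 16.
Diameter = 2 (any leaf to hub is 1, leaf to leaf through hub is 2).
Star graphs are bipartite (hub vs leaves), so chromatic number = 2.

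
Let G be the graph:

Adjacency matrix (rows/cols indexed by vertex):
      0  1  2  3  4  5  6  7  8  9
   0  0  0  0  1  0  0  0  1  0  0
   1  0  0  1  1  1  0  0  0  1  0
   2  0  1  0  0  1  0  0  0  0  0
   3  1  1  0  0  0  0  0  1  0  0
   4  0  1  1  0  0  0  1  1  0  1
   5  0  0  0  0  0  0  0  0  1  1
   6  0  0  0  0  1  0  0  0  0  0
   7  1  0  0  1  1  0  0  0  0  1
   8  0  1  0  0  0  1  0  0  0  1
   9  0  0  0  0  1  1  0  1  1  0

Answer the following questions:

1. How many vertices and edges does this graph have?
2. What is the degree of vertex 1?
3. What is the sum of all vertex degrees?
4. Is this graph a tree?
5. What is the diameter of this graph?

Count: 10 vertices, 15 edges.
Vertex 1 has neighbors [2, 3, 4, 8], degree = 4.
Handshaking lemma: 2 * 15 = 30.
A tree on 10 vertices has 9 edges. This graph has 15 edges (6 extra). Not a tree.
Diameter (longest shortest path) = 3.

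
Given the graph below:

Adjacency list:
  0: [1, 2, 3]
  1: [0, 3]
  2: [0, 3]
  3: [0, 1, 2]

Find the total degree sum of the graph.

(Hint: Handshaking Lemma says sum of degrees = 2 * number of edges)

Count edges: 5 edges.
By Handshaking Lemma: sum of degrees = 2 * 5 = 10.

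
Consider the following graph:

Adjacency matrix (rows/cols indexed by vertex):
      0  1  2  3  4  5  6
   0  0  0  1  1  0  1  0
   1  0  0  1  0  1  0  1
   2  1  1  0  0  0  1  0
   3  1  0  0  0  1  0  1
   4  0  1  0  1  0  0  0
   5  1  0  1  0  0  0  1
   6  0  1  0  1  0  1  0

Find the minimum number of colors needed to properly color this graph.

The graph has a maximum clique of size 3 (lower bound on chromatic number).
A valid 3-coloring: {0: 0, 1: 0, 2: 1, 3: 2, 4: 1, 5: 2, 6: 1}.
Chromatic number = 3.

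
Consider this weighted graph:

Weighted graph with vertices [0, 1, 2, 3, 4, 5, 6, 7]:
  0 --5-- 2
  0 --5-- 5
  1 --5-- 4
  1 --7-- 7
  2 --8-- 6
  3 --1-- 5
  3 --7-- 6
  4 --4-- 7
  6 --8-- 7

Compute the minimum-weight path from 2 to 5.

Using Dijkstra's algorithm from vertex 2:
Shortest path: 2 -> 0 -> 5
Total weight: 5 + 5 = 10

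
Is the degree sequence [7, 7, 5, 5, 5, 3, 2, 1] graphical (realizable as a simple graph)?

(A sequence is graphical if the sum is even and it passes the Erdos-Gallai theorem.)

Sum of degrees = 35. Sum is odd, so the sequence is NOT graphical.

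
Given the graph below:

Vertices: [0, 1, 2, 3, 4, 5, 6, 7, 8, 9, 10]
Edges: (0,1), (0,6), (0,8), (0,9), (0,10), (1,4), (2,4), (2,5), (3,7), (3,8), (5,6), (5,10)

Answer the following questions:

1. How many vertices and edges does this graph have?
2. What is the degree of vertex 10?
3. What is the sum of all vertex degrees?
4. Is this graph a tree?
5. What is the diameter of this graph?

Count: 11 vertices, 12 edges.
Vertex 10 has neighbors [0, 5], degree = 2.
Handshaking lemma: 2 * 12 = 24.
A tree on 11 vertices has 10 edges. This graph has 12 edges (2 extra). Not a tree.
Diameter (longest shortest path) = 6.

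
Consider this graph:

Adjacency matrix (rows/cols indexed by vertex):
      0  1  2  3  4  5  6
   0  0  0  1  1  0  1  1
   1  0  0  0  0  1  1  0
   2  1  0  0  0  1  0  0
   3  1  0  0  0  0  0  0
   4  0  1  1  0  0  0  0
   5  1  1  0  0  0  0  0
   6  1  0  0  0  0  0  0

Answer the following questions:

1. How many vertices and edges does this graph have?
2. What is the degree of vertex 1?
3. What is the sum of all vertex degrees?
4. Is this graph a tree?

Count: 7 vertices, 7 edges.
Vertex 1 has neighbors [4, 5], degree = 2.
Handshaking lemma: 2 * 7 = 14.
A tree on 7 vertices has 6 edges. This graph has 7 edges (1 extra). Not a tree.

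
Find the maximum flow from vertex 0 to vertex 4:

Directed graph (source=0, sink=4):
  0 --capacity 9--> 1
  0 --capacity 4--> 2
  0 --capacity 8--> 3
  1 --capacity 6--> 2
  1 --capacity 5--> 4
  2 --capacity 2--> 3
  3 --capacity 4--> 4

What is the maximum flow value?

Computing max flow:
  Flow on (0->1): 5/9
  Flow on (0->2): 2/4
  Flow on (0->3): 2/8
  Flow on (1->4): 5/5
  Flow on (2->3): 2/2
  Flow on (3->4): 4/4
Maximum flow = 9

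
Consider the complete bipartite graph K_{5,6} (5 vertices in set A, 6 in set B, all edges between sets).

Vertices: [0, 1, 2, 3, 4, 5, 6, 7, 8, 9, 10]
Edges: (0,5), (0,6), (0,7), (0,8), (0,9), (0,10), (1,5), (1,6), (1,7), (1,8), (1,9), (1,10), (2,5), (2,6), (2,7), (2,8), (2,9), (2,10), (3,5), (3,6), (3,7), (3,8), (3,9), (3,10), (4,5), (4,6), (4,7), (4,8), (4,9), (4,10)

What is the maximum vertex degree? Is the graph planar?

Set-A vertices have degree 6; set-B vertices have degree 5. Maximum degree = max(5,6) = 6.
K_{5,6} contains K_{3,3} as a subgraph (since both sides have >= 3 vertices); by Kuratowski's theorem it is not planar.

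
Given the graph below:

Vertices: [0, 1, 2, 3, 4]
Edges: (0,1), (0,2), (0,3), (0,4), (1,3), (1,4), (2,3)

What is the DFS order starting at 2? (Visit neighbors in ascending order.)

DFS from vertex 2 (neighbors processed in ascending order):
Visit order: 2, 0, 1, 3, 4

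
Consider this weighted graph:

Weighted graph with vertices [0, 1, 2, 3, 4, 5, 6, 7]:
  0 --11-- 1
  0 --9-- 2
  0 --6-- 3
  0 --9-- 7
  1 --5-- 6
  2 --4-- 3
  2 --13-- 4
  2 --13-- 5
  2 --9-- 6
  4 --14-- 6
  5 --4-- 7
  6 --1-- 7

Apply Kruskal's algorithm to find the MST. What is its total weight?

Applying Kruskal's algorithm (sort edges by weight, add if no cycle):
  Add (6,7) w=1
  Add (2,3) w=4
  Add (5,7) w=4
  Add (1,6) w=5
  Add (0,3) w=6
  Skip (0,2) w=9 (creates cycle)
  Add (0,7) w=9
  Skip (2,6) w=9 (creates cycle)
  Skip (0,1) w=11 (creates cycle)
  Add (2,4) w=13
  Skip (2,5) w=13 (creates cycle)
  Skip (4,6) w=14 (creates cycle)
MST weight = 42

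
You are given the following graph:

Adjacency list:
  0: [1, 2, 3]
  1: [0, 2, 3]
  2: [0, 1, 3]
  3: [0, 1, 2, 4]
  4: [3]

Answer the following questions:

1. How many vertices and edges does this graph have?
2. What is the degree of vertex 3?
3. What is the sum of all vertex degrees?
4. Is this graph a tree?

Count: 5 vertices, 7 edges.
Vertex 3 has neighbors [0, 1, 2, 4], degree = 4.
Handshaking lemma: 2 * 7 = 14.
A tree on 5 vertices has 4 edges. This graph has 7 edges (3 extra). Not a tree.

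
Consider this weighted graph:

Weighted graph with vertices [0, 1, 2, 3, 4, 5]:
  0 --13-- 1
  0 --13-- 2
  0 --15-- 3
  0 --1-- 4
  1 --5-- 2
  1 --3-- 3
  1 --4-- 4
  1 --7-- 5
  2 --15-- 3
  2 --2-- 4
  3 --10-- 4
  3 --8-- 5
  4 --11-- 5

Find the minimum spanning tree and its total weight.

Applying Kruskal's algorithm (sort edges by weight, add if no cycle):
  Add (0,4) w=1
  Add (2,4) w=2
  Add (1,3) w=3
  Add (1,4) w=4
  Skip (1,2) w=5 (creates cycle)
  Add (1,5) w=7
  Skip (3,5) w=8 (creates cycle)
  Skip (3,4) w=10 (creates cycle)
  Skip (4,5) w=11 (creates cycle)
  Skip (0,1) w=13 (creates cycle)
  Skip (0,2) w=13 (creates cycle)
  Skip (0,3) w=15 (creates cycle)
  Skip (2,3) w=15 (creates cycle)
MST weight = 17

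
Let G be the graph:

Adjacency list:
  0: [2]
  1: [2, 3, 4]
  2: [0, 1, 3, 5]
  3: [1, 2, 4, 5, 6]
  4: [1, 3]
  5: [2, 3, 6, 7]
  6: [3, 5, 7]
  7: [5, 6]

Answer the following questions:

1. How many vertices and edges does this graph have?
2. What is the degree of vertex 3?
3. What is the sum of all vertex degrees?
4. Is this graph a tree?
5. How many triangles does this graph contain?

Count: 8 vertices, 12 edges.
Vertex 3 has neighbors [1, 2, 4, 5, 6], degree = 5.
Handshaking lemma: 2 * 12 = 24.
A tree on 8 vertices has 7 edges. This graph has 12 edges (5 extra). Not a tree.
Number of triangles = 5.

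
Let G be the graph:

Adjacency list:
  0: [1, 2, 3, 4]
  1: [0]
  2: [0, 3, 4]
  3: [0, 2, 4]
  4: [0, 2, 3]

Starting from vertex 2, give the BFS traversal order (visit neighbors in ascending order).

BFS from vertex 2 (neighbors processed in ascending order):
Visit order: 2, 0, 3, 4, 1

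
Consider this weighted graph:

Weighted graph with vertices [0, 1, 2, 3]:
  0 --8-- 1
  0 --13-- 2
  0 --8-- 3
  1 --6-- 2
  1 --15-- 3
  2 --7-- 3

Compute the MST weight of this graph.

Applying Kruskal's algorithm (sort edges by weight, add if no cycle):
  Add (1,2) w=6
  Add (2,3) w=7
  Add (0,1) w=8
  Skip (0,3) w=8 (creates cycle)
  Skip (0,2) w=13 (creates cycle)
  Skip (1,3) w=15 (creates cycle)
MST weight = 21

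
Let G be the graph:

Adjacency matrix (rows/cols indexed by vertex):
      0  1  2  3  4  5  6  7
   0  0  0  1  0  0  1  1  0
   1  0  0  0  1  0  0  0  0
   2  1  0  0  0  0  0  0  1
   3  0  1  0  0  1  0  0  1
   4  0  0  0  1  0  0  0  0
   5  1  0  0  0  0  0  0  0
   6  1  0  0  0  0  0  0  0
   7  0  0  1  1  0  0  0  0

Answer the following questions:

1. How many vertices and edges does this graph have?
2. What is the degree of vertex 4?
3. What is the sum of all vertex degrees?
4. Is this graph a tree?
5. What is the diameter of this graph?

Count: 8 vertices, 7 edges.
Vertex 4 has neighbors [3], degree = 1.
Handshaking lemma: 2 * 7 = 14.
A graph is a tree iff it is connected and has exactly n-1 edges. This graph is connected (all 8 vertices in one component) and has 8-1 = 7 edges. It is a tree.
Diameter (longest shortest path) = 5.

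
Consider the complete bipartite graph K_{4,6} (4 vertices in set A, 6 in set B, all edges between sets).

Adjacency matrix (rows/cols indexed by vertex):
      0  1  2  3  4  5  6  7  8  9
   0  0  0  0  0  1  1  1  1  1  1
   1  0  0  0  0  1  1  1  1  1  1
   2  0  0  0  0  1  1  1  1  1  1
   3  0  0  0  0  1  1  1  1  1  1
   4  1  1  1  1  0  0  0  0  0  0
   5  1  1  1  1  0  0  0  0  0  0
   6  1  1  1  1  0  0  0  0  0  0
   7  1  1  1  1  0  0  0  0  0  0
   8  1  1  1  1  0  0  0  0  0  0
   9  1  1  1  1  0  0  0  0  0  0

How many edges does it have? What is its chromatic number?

K_{4,6} has 4 * 6 = 24 edges.
Bipartite graphs have chromatic number 2 (color each partition differently).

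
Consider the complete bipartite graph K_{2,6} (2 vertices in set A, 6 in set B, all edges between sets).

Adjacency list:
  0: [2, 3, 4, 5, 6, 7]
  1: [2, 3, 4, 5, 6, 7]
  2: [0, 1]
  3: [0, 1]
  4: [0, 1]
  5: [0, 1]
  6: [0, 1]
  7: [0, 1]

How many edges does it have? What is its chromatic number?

K_{2,6} has 2 * 6 = 12 edges.
Bipartite graphs have chromatic number 2 (color each partition differently).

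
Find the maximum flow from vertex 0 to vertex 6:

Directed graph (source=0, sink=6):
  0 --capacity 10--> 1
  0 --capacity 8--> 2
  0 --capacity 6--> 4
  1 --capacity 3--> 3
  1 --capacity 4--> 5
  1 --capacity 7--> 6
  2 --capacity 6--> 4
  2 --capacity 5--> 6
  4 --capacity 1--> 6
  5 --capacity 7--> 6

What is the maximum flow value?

Computing max flow:
  Flow on (0->1): 10/10
  Flow on (0->2): 5/8
  Flow on (0->4): 1/6
  Flow on (1->5): 3/4
  Flow on (1->6): 7/7
  Flow on (2->6): 5/5
  Flow on (4->6): 1/1
  Flow on (5->6): 3/7
Maximum flow = 16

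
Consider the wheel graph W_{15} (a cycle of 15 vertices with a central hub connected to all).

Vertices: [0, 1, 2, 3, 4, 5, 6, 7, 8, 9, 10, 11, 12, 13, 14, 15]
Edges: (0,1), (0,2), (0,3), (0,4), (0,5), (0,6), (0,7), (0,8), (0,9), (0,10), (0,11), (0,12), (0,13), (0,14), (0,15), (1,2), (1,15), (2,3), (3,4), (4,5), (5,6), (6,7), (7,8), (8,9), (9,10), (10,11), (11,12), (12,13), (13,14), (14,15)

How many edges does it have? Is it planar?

Wheel graph W_{15}: 15 cycle edges + 15 spoke edges = 30 edges.
Total vertices: 16.
The graph is planar.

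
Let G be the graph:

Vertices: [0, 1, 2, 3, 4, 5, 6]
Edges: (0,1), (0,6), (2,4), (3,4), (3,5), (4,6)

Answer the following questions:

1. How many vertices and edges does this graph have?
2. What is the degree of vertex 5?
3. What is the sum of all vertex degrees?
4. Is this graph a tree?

Count: 7 vertices, 6 edges.
Vertex 5 has neighbors [3], degree = 1.
Handshaking lemma: 2 * 6 = 12.
A graph is a tree iff it is connected and has exactly n-1 edges. This graph is connected (all 7 vertices in one component) and has 7-1 = 6 edges. It is a tree.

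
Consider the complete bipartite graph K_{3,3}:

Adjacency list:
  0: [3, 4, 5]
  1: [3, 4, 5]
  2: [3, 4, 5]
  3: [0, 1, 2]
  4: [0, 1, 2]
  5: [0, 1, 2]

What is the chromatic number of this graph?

K_{3,3} is bipartite: vertices split into two independent sets of size 3 and 3.
Color one set 0, the other 1. No adjacent vertices share a color.
Chromatic number = 2.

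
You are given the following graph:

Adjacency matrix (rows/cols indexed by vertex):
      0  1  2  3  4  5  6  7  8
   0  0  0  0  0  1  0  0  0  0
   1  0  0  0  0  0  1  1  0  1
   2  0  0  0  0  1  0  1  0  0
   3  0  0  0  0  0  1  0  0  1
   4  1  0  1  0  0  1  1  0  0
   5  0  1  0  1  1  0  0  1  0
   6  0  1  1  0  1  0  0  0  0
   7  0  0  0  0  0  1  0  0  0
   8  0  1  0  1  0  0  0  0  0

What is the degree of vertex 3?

Vertex 3 has neighbors [5, 8], so deg(3) = 2.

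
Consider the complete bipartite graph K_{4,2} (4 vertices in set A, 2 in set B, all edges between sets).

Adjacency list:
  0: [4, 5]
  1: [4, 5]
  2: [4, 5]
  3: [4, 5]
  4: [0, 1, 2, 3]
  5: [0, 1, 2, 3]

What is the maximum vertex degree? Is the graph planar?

Set-A vertices have degree 2; set-B vertices have degree 4. Maximum degree = max(4,2) = 4.
min(4,2) <= 2, so K_{4,2} avoids a K_{3,3} subdivision and is planar.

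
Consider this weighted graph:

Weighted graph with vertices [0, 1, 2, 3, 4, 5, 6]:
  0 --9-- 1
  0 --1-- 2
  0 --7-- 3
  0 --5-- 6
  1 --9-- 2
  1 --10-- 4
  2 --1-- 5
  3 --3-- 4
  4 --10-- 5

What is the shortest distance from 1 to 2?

Using Dijkstra's algorithm from vertex 1:
Shortest path: 1 -> 2
Total weight: 9 = 9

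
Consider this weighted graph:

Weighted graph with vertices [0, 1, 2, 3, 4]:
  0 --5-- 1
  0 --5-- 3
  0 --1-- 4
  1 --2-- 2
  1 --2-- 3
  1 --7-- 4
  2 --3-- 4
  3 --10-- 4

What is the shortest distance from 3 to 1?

Using Dijkstra's algorithm from vertex 3:
Shortest path: 3 -> 1
Total weight: 2 = 2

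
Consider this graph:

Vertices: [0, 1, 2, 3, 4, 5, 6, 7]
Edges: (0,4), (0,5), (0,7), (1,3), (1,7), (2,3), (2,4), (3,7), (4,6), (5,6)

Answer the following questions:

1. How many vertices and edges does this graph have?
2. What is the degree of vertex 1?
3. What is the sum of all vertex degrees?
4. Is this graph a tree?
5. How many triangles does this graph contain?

Count: 8 vertices, 10 edges.
Vertex 1 has neighbors [3, 7], degree = 2.
Handshaking lemma: 2 * 10 = 20.
A tree on 8 vertices has 7 edges. This graph has 10 edges (3 extra). Not a tree.
Number of triangles = 1.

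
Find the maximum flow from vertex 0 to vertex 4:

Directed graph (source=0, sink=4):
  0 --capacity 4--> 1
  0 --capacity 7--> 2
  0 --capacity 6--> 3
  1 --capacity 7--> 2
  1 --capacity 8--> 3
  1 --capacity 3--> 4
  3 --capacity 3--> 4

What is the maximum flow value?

Computing max flow:
  Flow on (0->1): 3/4
  Flow on (0->3): 3/6
  Flow on (1->4): 3/3
  Flow on (3->4): 3/3
Maximum flow = 6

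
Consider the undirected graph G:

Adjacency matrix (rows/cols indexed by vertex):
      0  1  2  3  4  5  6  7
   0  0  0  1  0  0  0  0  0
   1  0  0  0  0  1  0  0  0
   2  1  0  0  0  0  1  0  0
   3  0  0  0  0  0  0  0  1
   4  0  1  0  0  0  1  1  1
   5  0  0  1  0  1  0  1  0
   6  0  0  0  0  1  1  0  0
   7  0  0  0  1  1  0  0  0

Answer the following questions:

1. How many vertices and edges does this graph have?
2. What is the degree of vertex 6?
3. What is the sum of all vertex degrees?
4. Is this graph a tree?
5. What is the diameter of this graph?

Count: 8 vertices, 8 edges.
Vertex 6 has neighbors [4, 5], degree = 2.
Handshaking lemma: 2 * 8 = 16.
A tree on 8 vertices has 7 edges. This graph has 8 edges (1 extra). Not a tree.
Diameter (longest shortest path) = 5.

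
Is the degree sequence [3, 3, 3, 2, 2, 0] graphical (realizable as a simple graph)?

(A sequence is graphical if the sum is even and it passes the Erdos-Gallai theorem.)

Sum of degrees = 13. Sum is odd, so the sequence is NOT graphical.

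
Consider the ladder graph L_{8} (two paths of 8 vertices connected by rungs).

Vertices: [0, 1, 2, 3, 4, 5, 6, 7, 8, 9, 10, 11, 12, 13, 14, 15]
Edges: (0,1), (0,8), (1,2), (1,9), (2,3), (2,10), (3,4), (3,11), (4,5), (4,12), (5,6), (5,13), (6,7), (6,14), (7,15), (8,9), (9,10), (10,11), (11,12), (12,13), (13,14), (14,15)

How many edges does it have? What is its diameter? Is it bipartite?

Ladder graph L_{8}: 8 rungs + 2 * (8-1) path edges = 8 + 14 = 22 edges.
Diameter = 8.
Ladder graphs are bipartite (alternating coloring along each path).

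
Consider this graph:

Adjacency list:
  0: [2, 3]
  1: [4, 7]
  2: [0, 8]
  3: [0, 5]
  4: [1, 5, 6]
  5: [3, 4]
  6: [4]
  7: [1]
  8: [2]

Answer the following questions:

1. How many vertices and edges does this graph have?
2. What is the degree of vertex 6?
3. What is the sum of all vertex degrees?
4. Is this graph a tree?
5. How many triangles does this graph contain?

Count: 9 vertices, 8 edges.
Vertex 6 has neighbors [4], degree = 1.
Handshaking lemma: 2 * 8 = 16.
A graph is a tree iff it is connected and has exactly n-1 edges. This graph is connected (all 9 vertices in one component) and has 9-1 = 8 edges. It is a tree.
Number of triangles = 0.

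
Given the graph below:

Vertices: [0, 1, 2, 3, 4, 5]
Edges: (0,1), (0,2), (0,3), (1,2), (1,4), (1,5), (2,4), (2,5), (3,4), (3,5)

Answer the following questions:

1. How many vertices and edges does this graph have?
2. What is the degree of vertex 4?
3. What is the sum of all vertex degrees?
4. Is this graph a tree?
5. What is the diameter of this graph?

Count: 6 vertices, 10 edges.
Vertex 4 has neighbors [1, 2, 3], degree = 3.
Handshaking lemma: 2 * 10 = 20.
A tree on 6 vertices has 5 edges. This graph has 10 edges (5 extra). Not a tree.
Diameter (longest shortest path) = 2.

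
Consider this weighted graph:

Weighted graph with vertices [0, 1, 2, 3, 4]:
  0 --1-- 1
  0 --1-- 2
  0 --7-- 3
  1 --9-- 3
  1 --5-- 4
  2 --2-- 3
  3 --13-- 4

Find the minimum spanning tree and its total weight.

Applying Kruskal's algorithm (sort edges by weight, add if no cycle):
  Add (0,2) w=1
  Add (0,1) w=1
  Add (2,3) w=2
  Add (1,4) w=5
  Skip (0,3) w=7 (creates cycle)
  Skip (1,3) w=9 (creates cycle)
  Skip (3,4) w=13 (creates cycle)
MST weight = 9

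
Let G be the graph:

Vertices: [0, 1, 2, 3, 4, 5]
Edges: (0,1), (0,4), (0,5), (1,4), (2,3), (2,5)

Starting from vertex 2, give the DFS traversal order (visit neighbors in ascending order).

DFS from vertex 2 (neighbors processed in ascending order):
Visit order: 2, 3, 5, 0, 1, 4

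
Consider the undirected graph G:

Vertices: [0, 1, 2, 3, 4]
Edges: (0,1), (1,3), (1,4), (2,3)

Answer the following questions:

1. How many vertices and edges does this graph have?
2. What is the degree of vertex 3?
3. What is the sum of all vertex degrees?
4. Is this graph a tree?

Count: 5 vertices, 4 edges.
Vertex 3 has neighbors [1, 2], degree = 2.
Handshaking lemma: 2 * 4 = 8.
A graph is a tree iff it is connected and has exactly n-1 edges. This graph is connected (all 5 vertices in one component) and has 5-1 = 4 edges. It is a tree.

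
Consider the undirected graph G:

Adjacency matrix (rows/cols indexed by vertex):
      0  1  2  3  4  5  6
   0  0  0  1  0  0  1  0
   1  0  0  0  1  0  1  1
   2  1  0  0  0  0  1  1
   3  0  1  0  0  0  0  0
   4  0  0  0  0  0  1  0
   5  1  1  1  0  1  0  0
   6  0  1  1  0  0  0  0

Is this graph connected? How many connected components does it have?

Checking connectivity: the graph has 1 connected component(s).
All vertices are reachable from each other. The graph IS connected.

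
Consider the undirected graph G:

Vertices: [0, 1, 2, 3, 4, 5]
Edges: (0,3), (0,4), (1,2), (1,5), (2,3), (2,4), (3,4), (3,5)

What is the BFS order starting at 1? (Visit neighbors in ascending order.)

BFS from vertex 1 (neighbors processed in ascending order):
Visit order: 1, 2, 5, 3, 4, 0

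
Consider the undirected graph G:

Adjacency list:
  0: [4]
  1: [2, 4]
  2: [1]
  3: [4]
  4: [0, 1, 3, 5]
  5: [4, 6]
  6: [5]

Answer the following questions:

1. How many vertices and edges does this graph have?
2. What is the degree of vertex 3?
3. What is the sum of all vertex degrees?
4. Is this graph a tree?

Count: 7 vertices, 6 edges.
Vertex 3 has neighbors [4], degree = 1.
Handshaking lemma: 2 * 6 = 12.
A graph is a tree iff it is connected and has exactly n-1 edges. This graph is connected (all 7 vertices in one component) and has 7-1 = 6 edges. It is a tree.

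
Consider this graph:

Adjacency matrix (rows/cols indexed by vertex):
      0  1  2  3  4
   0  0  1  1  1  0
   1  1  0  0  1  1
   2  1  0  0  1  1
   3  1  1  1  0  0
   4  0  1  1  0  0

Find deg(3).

Vertex 3 has neighbors [0, 1, 2], so deg(3) = 3.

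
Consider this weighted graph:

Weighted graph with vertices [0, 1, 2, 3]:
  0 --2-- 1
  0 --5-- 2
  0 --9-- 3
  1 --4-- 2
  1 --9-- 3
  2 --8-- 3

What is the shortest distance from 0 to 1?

Using Dijkstra's algorithm from vertex 0:
Shortest path: 0 -> 1
Total weight: 2 = 2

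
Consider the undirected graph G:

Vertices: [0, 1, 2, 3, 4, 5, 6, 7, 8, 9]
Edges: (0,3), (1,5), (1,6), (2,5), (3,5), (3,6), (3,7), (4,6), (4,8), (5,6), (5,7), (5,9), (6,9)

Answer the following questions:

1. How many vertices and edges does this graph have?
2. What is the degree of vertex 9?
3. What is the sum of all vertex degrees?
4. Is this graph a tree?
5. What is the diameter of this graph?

Count: 10 vertices, 13 edges.
Vertex 9 has neighbors [5, 6], degree = 2.
Handshaking lemma: 2 * 13 = 26.
A tree on 10 vertices has 9 edges. This graph has 13 edges (4 extra). Not a tree.
Diameter (longest shortest path) = 4.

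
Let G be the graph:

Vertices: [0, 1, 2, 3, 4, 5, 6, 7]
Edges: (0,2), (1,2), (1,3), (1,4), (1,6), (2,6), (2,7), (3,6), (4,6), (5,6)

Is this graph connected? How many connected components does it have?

Checking connectivity: the graph has 1 connected component(s).
All vertices are reachable from each other. The graph IS connected.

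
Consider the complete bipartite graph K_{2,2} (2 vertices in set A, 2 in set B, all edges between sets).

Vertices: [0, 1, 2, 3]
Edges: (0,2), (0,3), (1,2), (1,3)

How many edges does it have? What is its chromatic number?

K_{2,2} has 2 * 2 = 4 edges.
Bipartite graphs have chromatic number 2 (color each partition differently).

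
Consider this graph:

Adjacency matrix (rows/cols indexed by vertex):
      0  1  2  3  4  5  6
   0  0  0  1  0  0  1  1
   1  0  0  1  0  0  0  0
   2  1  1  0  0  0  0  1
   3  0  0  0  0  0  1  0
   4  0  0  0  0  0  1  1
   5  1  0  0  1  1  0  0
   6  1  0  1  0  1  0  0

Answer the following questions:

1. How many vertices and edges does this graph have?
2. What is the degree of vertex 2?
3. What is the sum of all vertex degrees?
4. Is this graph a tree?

Count: 7 vertices, 8 edges.
Vertex 2 has neighbors [0, 1, 6], degree = 3.
Handshaking lemma: 2 * 8 = 16.
A tree on 7 vertices has 6 edges. This graph has 8 edges (2 extra). Not a tree.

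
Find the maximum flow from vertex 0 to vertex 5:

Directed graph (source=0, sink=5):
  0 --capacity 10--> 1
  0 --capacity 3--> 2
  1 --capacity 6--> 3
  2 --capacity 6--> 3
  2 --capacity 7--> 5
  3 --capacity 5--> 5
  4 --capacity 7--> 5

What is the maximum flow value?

Computing max flow:
  Flow on (0->1): 5/10
  Flow on (0->2): 3/3
  Flow on (1->3): 5/6
  Flow on (2->5): 3/7
  Flow on (3->5): 5/5
Maximum flow = 8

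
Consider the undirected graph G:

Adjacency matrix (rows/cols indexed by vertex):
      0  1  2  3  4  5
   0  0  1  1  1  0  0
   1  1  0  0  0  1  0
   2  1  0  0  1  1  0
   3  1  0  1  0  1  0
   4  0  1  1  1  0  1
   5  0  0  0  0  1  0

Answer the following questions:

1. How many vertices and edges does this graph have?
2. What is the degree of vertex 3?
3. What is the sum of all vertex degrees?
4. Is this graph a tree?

Count: 6 vertices, 8 edges.
Vertex 3 has neighbors [0, 2, 4], degree = 3.
Handshaking lemma: 2 * 8 = 16.
A tree on 6 vertices has 5 edges. This graph has 8 edges (3 extra). Not a tree.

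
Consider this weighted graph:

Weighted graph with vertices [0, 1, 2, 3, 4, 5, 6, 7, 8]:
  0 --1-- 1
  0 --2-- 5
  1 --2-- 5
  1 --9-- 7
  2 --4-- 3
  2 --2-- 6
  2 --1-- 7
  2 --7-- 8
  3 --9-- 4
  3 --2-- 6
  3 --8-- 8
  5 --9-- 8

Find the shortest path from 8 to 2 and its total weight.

Using Dijkstra's algorithm from vertex 8:
Shortest path: 8 -> 2
Total weight: 7 = 7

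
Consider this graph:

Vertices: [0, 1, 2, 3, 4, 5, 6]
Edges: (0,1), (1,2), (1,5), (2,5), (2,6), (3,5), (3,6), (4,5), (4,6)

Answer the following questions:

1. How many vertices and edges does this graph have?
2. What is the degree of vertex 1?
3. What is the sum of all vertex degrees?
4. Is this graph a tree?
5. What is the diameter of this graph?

Count: 7 vertices, 9 edges.
Vertex 1 has neighbors [0, 2, 5], degree = 3.
Handshaking lemma: 2 * 9 = 18.
A tree on 7 vertices has 6 edges. This graph has 9 edges (3 extra). Not a tree.
Diameter (longest shortest path) = 3.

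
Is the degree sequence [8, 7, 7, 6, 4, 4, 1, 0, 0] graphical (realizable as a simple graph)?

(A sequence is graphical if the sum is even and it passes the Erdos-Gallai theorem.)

Sum of degrees = 37. Sum is odd, so the sequence is NOT graphical.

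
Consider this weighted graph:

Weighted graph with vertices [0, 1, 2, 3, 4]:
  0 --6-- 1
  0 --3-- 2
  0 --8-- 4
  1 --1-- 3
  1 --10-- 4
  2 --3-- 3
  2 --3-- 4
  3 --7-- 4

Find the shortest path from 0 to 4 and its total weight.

Using Dijkstra's algorithm from vertex 0:
Shortest path: 0 -> 2 -> 4
Total weight: 3 + 3 = 6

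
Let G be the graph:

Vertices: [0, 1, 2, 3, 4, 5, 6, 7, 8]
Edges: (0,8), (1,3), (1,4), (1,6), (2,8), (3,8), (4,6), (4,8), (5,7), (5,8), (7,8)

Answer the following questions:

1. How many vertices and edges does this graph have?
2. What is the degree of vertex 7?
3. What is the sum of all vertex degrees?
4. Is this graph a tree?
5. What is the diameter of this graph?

Count: 9 vertices, 11 edges.
Vertex 7 has neighbors [5, 8], degree = 2.
Handshaking lemma: 2 * 11 = 22.
A tree on 9 vertices has 8 edges. This graph has 11 edges (3 extra). Not a tree.
Diameter (longest shortest path) = 3.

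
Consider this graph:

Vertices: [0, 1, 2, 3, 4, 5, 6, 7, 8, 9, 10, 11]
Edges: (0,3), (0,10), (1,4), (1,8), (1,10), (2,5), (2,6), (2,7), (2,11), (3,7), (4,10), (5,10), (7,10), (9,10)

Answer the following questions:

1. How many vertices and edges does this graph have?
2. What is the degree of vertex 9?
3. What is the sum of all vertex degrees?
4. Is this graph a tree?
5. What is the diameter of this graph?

Count: 12 vertices, 14 edges.
Vertex 9 has neighbors [10], degree = 1.
Handshaking lemma: 2 * 14 = 28.
A tree on 12 vertices has 11 edges. This graph has 14 edges (3 extra). Not a tree.
Diameter (longest shortest path) = 5.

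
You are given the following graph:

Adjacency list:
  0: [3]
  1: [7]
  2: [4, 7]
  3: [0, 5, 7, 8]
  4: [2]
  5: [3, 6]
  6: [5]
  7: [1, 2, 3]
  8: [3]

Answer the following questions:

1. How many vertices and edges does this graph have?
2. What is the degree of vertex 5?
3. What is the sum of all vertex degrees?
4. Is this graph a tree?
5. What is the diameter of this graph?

Count: 9 vertices, 8 edges.
Vertex 5 has neighbors [3, 6], degree = 2.
Handshaking lemma: 2 * 8 = 16.
A graph is a tree iff it is connected and has exactly n-1 edges. This graph is connected (all 9 vertices in one component) and has 9-1 = 8 edges. It is a tree.
Diameter (longest shortest path) = 5.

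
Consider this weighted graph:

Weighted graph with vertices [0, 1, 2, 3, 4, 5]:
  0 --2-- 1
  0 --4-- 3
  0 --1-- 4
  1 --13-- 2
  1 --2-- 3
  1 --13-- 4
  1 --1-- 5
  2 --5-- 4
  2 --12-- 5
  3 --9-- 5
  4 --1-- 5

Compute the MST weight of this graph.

Applying Kruskal's algorithm (sort edges by weight, add if no cycle):
  Add (0,4) w=1
  Add (1,5) w=1
  Add (4,5) w=1
  Skip (0,1) w=2 (creates cycle)
  Add (1,3) w=2
  Skip (0,3) w=4 (creates cycle)
  Add (2,4) w=5
  Skip (3,5) w=9 (creates cycle)
  Skip (2,5) w=12 (creates cycle)
  Skip (1,4) w=13 (creates cycle)
  Skip (1,2) w=13 (creates cycle)
MST weight = 10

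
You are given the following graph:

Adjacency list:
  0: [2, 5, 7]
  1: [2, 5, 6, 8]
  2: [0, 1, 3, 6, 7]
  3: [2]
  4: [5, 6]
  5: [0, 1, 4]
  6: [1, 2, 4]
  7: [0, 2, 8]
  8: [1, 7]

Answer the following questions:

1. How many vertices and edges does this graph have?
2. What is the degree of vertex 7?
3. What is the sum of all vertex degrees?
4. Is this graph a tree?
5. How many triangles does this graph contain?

Count: 9 vertices, 13 edges.
Vertex 7 has neighbors [0, 2, 8], degree = 3.
Handshaking lemma: 2 * 13 = 26.
A tree on 9 vertices has 8 edges. This graph has 13 edges (5 extra). Not a tree.
Number of triangles = 2.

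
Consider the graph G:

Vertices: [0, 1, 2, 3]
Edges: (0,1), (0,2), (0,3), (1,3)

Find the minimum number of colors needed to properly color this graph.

The graph has a maximum clique of size 3 (lower bound on chromatic number).
A valid 3-coloring: {0: 0, 1: 1, 2: 1, 3: 2}.
Chromatic number = 3.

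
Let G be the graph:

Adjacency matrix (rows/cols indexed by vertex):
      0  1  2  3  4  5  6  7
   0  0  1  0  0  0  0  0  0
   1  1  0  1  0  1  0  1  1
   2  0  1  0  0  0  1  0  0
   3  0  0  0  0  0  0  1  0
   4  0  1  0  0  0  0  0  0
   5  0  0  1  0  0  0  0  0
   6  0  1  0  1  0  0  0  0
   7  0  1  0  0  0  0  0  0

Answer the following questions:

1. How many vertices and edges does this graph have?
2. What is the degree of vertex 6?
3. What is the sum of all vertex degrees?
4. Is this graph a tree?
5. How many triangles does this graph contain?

Count: 8 vertices, 7 edges.
Vertex 6 has neighbors [1, 3], degree = 2.
Handshaking lemma: 2 * 7 = 14.
A graph is a tree iff it is connected and has exactly n-1 edges. This graph is connected (all 8 vertices in one component) and has 8-1 = 7 edges. It is a tree.
Number of triangles = 0.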